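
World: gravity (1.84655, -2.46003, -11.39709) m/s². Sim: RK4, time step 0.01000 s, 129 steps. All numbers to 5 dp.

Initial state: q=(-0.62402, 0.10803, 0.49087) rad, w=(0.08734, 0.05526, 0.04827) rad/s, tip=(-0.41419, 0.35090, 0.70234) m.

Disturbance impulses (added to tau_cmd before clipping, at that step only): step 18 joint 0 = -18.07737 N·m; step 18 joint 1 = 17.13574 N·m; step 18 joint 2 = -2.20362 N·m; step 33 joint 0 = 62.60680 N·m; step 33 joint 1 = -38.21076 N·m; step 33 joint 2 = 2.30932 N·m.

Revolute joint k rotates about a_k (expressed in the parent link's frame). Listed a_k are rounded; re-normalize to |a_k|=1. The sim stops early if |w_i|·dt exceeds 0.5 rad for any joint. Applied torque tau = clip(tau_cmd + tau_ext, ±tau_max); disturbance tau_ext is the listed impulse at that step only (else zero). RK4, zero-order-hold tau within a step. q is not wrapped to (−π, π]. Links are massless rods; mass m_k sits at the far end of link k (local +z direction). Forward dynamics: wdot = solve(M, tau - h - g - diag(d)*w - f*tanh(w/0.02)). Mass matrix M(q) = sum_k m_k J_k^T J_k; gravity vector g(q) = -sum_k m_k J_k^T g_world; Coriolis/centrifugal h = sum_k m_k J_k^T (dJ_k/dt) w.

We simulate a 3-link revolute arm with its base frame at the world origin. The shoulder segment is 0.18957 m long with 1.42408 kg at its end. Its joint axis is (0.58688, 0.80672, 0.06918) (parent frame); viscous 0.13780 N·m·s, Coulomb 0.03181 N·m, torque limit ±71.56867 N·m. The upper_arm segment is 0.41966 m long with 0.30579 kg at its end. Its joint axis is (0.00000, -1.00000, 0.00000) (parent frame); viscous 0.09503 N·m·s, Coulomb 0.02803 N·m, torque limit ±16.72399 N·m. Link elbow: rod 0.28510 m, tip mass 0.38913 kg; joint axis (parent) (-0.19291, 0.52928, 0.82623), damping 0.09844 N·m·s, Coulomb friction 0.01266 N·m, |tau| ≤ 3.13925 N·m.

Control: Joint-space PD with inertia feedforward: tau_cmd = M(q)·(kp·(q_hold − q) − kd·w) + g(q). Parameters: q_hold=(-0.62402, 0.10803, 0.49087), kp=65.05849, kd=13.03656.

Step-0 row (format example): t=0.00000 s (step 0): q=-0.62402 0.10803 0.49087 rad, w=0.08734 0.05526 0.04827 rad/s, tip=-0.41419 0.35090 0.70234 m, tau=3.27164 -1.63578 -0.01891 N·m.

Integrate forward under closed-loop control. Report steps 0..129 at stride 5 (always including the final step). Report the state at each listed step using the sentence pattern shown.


t=0.05000 s (step 5): q=-0.62152 0.10899 0.49048 rad, w=0.02561 0.00378 -0.00747 rad/s, tip=-0.41346 0.34972 0.70337 m, tau=3.40537 -1.67161 -0.02374 N·m.
t=0.10000 s (step 10): q=-0.62090 0.10895 0.49033 rad, w=0.00300 -0.00261 0.00048 rad/s, tip=-0.41312 0.34943 0.70371 m, tau=3.49584 -1.71072 -0.02490 N·m.
t=0.15000 s (step 15): q=-0.62098 0.10884 0.49041 rad, w=-0.00493 -0.00143 0.00208 rad/s, tip=-0.41309 0.34948 0.70371 m, tau=3.54887 -1.73957 -0.02390 N·m.
t=0.20000 s (step 20): q=-0.62142 0.11869 0.49003 rad, w=-0.01924 0.58738 -0.04492 rad/s, tip=-0.41933 0.34926 0.70009 m, tau=5.82643 -3.87976 0.25036 N·m.
t=0.25000 s (step 25): q=-0.62252 0.13813 0.48837 rad, w=-0.02157 0.22395 -0.01533 rad/s, tip=-0.43181 0.34876 0.69264 m, tau=5.05888 -3.14144 0.15196 N·m.
t=0.30000 s (step 30): q=-0.62348 0.14367 0.48791 rad, w=-0.01622 0.01843 -0.00439 rad/s, tip=-0.43569 0.34889 0.69011 m, tau=4.48720 -2.59971 0.08165 N·m.
t=0.35000 s (step 35): q=-0.56572 0.21783 0.68365 rad, w=3.17629 3.67400 8.77839 rad/s, tip=-0.42460 0.34022 0.69272 m, tau=-3.70429 -0.45105 -0.02196 N·m.
t=0.40000 s (step 40): q=-0.47805 0.30026 0.83550 rad, w=0.80947 0.49378 0.25638 rad/s, tip=-0.40857 0.31476 0.70495 m, tau=-1.33114 -0.86123 0.08449 N·m.
t=0.45000 s (step 45): q=-0.46016 0.30364 0.82110 rad, w=0.02847 -0.20610 -0.48304 rad/s, tip=-0.40222 0.30502 0.71347 m, tau=0.36304 -1.18012 -0.03246 N·m.
t=0.50000 s (step 50): q=-0.46748 0.28781 0.79894 rad, w=-0.28002 -0.39218 -0.39475 rad/s, tip=-0.39930 0.30643 0.71605 m, tau=1.55412 -1.45045 -0.11797 N·m.
t=0.55000 s (step 55): q=-0.48497 0.26684 0.78129 rad, w=-0.39797 -0.43209 -0.31851 rad/s, tip=-0.39849 0.31312 0.71500 m, tau=2.38111 -1.64734 -0.16573 N·m.
t=0.60000 s (step 60): q=-0.50551 0.24577 0.76663 rad, w=-0.41224 -0.40441 -0.27361 rad/s, tip=-0.39893 0.32149 0.71220 m, tau=2.92659 -1.77817 -0.18865 N·m.
t=0.65000 s (step 65): q=-0.52529 0.22689 0.75370 rad, w=-0.37412 -0.34879 -0.24755 rad/s, tip=-0.40000 0.32961 0.70885 m, tau=3.26459 -1.85629 -0.19627 N·m.
t=0.70000 s (step 70): q=-0.54255 0.21102 0.74179 rad, w=-0.31469 -0.28666 -0.23121 rad/s, tip=-0.40131 0.33658 0.70565 m, tau=3.45784 -1.89598 -0.19498 N·m.
t=0.75000 s (step 75): q=-0.55669 0.19818 0.73058 rad, w=-0.25166 -0.22872 -0.21927 rad/s, tip=-0.40261 0.34211 0.70296 m, tau=3.55575 -1.90996 -0.18893 N·m.
t=0.80000 s (step 80): q=-0.56779 0.18803 0.71991 rad, w=-0.19414 -0.17937 -0.20881 rad/s, tip=-0.40378 0.34625 0.70088 m, tau=3.59485 -1.90837 -0.18070 N·m.
t=0.85000 s (step 85): q=-0.57625 0.18010 0.70975 rad, w=-0.14591 -0.13958 -0.19835 rad/s, tip=-0.40479 0.34919 0.69940 m, tau=3.60062 -1.89862 -0.17183 N·m.
t=0.90000 s (step 90): q=-0.58255 0.17394 0.70013 rad, w=-0.10772 -0.10863 -0.18733 rad/s, tip=-0.40562 0.35118 0.69843 m, tau=3.58982 -1.88566 -0.16315 N·m.
t=0.95000 s (step 95): q=-0.58717 0.16912 0.69107 rad, w=-0.07876 -0.08514 -0.17573 rad/s, tip=-0.40629 0.35244 0.69787 m, tau=3.57278 -1.87254 -0.15508 N·m.
t=1.00000 s (step 100): q=-0.59055 0.16533 0.68260 rad, w=-0.05758 -0.06763 -0.16385 rad/s, tip=-0.40684 0.35318 0.69759 m, tau=3.55536 -1.86083 -0.14778 N·m.
t=1.05000 s (step 105): q=-0.59303 0.16229 0.67471 rad, w=-0.04264 -0.05487 -0.15226 rad/s, tip=-0.40729 0.35356 0.69752 m, tau=3.54062 -1.85118 -0.14128 N·m.
t=1.10000 s (step 110): q=-0.59489 0.15979 0.66738 rad, w=-0.03258 -0.04590 -0.14160 rad/s, tip=-0.40767 0.35371 0.69757 m, tau=3.52995 -1.84361 -0.13554 N·m.
t=1.15000 s (step 115): q=-0.59634 0.15766 0.66056 rad, w=-0.02613 -0.03979 -0.13201 rad/s, tip=-0.40799 0.35372 0.69770 m, tau=3.52360 -1.83785 -0.13049 N·m.
t=1.20000 s (step 120): q=-0.59754 0.15578 0.65419 rad, w=-0.02210 -0.03558 -0.12312 rad/s, tip=-0.40827 0.35366 0.69785 m, tau=3.52098 -1.83354 -0.12605 N·m.
t=1.25000 s (step 125): q=-0.59857 0.15409 0.64826 rad, w=-0.01953 -0.03249 -0.11463 rad/s, tip=-0.40853 0.35357 0.69802 m, tau=3.52108 -1.83034 -0.12210 N·m.
t=1.29000 s (step 129): q=-0.59932 0.15283 0.64382 rad, w=-0.01810 -0.03048 -0.10811 rad/s, tip=-0.40871 0.35349 0.69816 m.


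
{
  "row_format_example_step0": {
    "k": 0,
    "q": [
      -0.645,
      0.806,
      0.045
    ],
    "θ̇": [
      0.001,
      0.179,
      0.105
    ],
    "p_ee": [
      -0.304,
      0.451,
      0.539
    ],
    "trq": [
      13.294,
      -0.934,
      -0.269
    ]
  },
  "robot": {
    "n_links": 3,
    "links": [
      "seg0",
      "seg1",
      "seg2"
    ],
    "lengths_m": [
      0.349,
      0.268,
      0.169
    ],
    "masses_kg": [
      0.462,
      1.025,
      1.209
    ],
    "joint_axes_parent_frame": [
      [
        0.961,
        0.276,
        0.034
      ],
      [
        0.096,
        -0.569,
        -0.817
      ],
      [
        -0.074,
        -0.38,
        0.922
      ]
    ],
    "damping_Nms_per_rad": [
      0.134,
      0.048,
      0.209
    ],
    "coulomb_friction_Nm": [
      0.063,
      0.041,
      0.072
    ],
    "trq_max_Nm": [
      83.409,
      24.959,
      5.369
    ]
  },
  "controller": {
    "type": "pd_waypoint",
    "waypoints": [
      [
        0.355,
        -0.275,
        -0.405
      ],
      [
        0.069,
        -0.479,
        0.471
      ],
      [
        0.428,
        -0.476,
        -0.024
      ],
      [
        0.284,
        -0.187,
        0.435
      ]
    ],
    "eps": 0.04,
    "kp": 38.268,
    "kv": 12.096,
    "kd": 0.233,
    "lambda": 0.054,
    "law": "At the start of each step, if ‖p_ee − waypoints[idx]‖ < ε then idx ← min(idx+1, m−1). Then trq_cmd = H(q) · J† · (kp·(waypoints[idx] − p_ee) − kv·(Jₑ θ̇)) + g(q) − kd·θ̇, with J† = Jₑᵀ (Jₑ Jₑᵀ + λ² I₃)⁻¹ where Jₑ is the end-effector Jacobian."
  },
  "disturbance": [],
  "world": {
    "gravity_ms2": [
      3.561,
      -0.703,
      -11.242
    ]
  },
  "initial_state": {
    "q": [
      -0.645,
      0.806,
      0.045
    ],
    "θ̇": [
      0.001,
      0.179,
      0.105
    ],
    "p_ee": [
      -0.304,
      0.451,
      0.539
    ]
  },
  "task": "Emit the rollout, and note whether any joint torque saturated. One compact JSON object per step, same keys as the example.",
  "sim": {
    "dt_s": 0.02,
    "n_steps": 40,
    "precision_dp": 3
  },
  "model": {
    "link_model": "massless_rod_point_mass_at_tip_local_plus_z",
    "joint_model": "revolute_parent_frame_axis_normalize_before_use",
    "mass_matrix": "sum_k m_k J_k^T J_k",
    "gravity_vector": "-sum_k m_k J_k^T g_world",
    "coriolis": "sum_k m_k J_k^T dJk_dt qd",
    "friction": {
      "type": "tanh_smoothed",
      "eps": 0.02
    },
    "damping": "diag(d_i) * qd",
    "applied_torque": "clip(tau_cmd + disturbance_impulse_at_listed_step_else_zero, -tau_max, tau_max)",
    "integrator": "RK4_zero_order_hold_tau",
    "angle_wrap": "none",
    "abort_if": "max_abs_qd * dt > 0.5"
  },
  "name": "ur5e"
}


{"k":1,"q":[-0.643,0.818,0.045],"\u03b8\u0307":[0.234,0.921,0.782],"p_ee":[-0.306,0.45,0.538],"trq":[12.995,-1.517,-0.483]}
{"k":2,"q":[-0.637,0.848,0.029],"\u03b8\u0307":[0.405,1.182,2.532],"p_ee":[-0.309,0.447,0.536],"trq":[13.515,-1.902,-0.952]}
{"k":3,"q":[-0.629,0.89,-0.022],"\u03b8\u0307":[0.34,0.454,5.347],"p_ee":[-0.314,0.443,0.534],"trq":[15.717,-1.885,-1.698]}
{"k":4,"q":[-0.627,0.925,-0.117],"\u03b8\u0307":[-0.316,-2.172,8.529],"p_ee":[-0.317,0.44,0.534],"trq":[20.359,-0.942,-2.602]}
{"k":5,"q":[-0.641,0.91,-0.235],"\u03b8\u0307":[-1.296,-5.303,7.638],"p_ee":[-0.314,0.443,0.535],"trq":[22.485,1.304,-2.506]}
{"k":6,"q":[-0.67,0.838,-0.334],"\u03b8\u0307":[-1.383,-4.944,2.026],"p_ee":[-0.304,0.452,0.539],"trq":[17.54,2.553,-1.069]}
{"k":7,"q":[-0.695,0.767,-0.372],"\u03b8\u0307":[-0.894,-2.829,0.059],"p_ee":[-0.293,0.462,0.541],"trq":[13.926,1.45,-0.532]}
{"k":8,"q":[-0.71,0.725,-0.388],"\u03b8\u0307":[-0.563,-1.517,0.347],"p_ee":[-0.286,0.469,0.541],"trq":[12.709,0.322,-0.607]}
{"k":9,"q":[-0.72,0.704,-0.406],"\u03b8\u0307":[-0.393,-0.749,0.382],"p_ee":[-0.283,0.474,0.54],"trq":[11.936,-0.386,-0.628]}
{"k":10,"q":[-0.728,0.696,-0.425],"\u03b8\u0307":[-0.301,-0.279,0.386],"p_ee":[-0.282,0.477,0.538],"trq":[11.479,-0.839,-0.642]}
{"k":11,"q":[-0.735,0.695,-0.445],"\u03b8\u0307":[-0.252,0.02,0.36],"p_ee":[-0.282,0.48,0.535],"trq":[11.204,-1.13,-0.647]}
{"k":12,"q":[-0.741,0.699,-0.465],"\u03b8\u0307":[-0.229,0.212,0.304],"p_ee":[-0.284,0.482,0.532],"trq":[11.04,-1.313,-0.643]}
{"k":13,"q":[-0.746,0.706,-0.484],"\u03b8\u0307":[-0.219,0.354,0.251],"p_ee":[-0.285,0.484,0.529],"trq":[10.96,-1.446,-0.641]}
{"k":14,"q":[-0.752,0.715,-0.502],"\u03b8\u0307":[-0.217,0.466,0.201],"p_ee":[-0.288,0.486,0.525],"trq":[10.937,-1.55,-0.639]}
{"k":15,"q":[-0.757,0.726,-0.521],"\u03b8\u0307":[-0.218,0.562,0.155],"p_ee":[-0.29,0.488,0.521],"trq":[10.955,-1.636,-0.638]}
{"k":16,"q":[-0.763,0.739,-0.539],"\u03b8\u0307":[-0.221,0.65,0.111],"p_ee":[-0.293,0.49,0.517],"trq":[11.006,-1.714,-0.638]}
{"k":17,"q":[-0.768,0.753,-0.557],"\u03b8\u0307":[-0.224,0.737,0.072],"p_ee":[-0.297,0.492,0.512],"trq":[11.083,-1.788,-0.639]}
{"k":18,"q":[-0.773,0.769,-0.575],"\u03b8\u0307":[-0.226,0.827,0.036],"p_ee":[-0.301,0.494,0.507],"trq":[11.185,-1.862,-0.641]}
{"k":19,"q":[-0.779,0.787,-0.593],"\u03b8\u0307":[-0.225,0.924,-0.005],"p_ee":[-0.305,0.495,0.501],"trq":[11.309,-1.939,-0.643]}
{"k":20,"q":[-0.784,0.807,-0.607],"\u03b8\u0307":[-0.229,1.043,-0.213],"p_ee":[-0.309,0.497,0.495],"trq":[11.421,-2.026,-0.602]}
{"k":21,"q":[-0.789,0.829,-0.613],"\u03b8\u0307":[-0.219,1.183,-0.281],"p_ee":[-0.314,0.499,0.489],"trq":[11.718,-2.141,-0.598]}
{"k":22,"q":[-0.793,0.854,-0.618],"\u03b8\u0307":[-0.194,1.342,-0.242],"p_ee":[-0.319,0.501,0.482],"trq":[12.079,-2.266,-0.622]}
{"k":23,"q":[-0.796,0.883,-0.623],"\u03b8\u0307":[-0.159,1.526,-0.235],"p_ee":[-0.325,0.502,0.474],"trq":[12.441,-2.394,-0.636]}
{"k":24,"q":[-0.799,0.916,-0.627],"\u03b8\u0307":[-0.107,1.746,-0.213],"p_ee":[-0.331,0.503,0.466],"trq":[12.856,-2.537,-0.655]}
{"k":25,"q":[-0.8,0.953,-0.631],"\u03b8\u0307":[-0.035,2.013,-0.193],"p_ee":[-0.337,0.503,0.458],"trq":[13.348,-2.702,-0.675]}
{"k":26,"q":[-0.8,0.996,-0.635],"\u03b8\u0307":[0.062,2.339,-0.197],"p_ee":[-0.344,0.503,0.449],"trq":[13.971,-2.898,-0.693]}
{"k":27,"q":[-0.798,1.047,-0.638],"\u03b8\u0307":[0.202,2.761,-0.157],"p_ee":[-0.352,0.502,0.439],"trq":[14.822,-3.152,-0.728]}
{"k":28,"q":[-0.792,1.108,-0.641],"\u03b8\u0307":[0.405,3.327,-0.15],"p_ee":[-0.36,0.5,0.428],"trq":[15.988,-3.489,-0.764]}
{"k":29,"q":[-0.781,1.182,-0.643],"\u03b8\u0307":[0.708,4.123,-0.19],"p_ee":[-0.368,0.497,0.417],"trq":[17.732,-3.976,-0.802]}
{"k":30,"q":[-0.762,1.275,-0.646],"\u03b8\u0307":[1.169,5.291,-0.513],"p_ee":[-0.376,0.492,0.405],"trq":[20.442,-4.714,-0.791]}
{"k":31,"q":[-0.731,1.399,-0.654],"\u03b8\u0307":[1.916,7.109,-1.219],"p_ee":[-0.383,0.484,0.391],"trq":[24.753,-5.867,-0.688]}
{"k":32,"q":[-0.68,1.568,-0.68],"\u03b8\u0307":[3.096,9.822,-2.542],"p_ee":[-0.387,0.474,0.376],"trq":[29.089,-7.041,-0.273]}
{"k":33,"q":[-0.606,1.788,-0.754],"\u03b8\u0307":[4.169,11.864,-5.859],"p_ee":[-0.383,0.461,0.361],"trq":[24.423,-5.805,0.962]}
{"k":34,"q":[-0.522,2.019,-0.869],"\u03b8\u0307":[4.204,11.0,-5.783],"p_ee":[-0.368,0.452,0.348],"trq":[15.691,-3.634,0.955]}
{"k":35,"q":[-0.443,2.222,-0.974],"\u03b8\u0307":[3.649,9.342,-4.499],"p_ee":[-0.344,0.447,0.342],"trq":[11.079,-3.136,0.399]}
{"k":36,"q":[-0.376,2.395,-1.062],"\u03b8\u0307":[3.056,8.047,-4.079],"p_ee":[-0.316,0.447,0.339],"trq":[9.273,-3.524,0.153]}
{"k":37,"q":[-0.321,2.545,-1.141],"\u03b8\u0307":[2.521,7.005,-3.764],"p_ee":[-0.286,0.448,0.339],"trq":[8.539,-4.0,0.045]}
{"k":38,"q":[-0.275,2.676,-1.215],"\u03b8\u0307":[2.072,6.157,-3.604],"p_ee":[-0.256,0.45,0.34],"trq":[8.169,-4.308,0.048]}
{"k":39,"q":[-0.237,2.792,-1.285],"\u03b8\u0307":[1.7,5.445,-3.474],"p_ee":[-0.227,0.452,0.342],"trq":[7.881,-4.41,0.092]}
{"k":40,"q":[-0.207,2.895,-1.353],"\u03b8\u0307":[1.396,4.84,-3.374],"p_ee":[-0.198,0.454,0.344]}
{"summary": "any joint saturated: no"}


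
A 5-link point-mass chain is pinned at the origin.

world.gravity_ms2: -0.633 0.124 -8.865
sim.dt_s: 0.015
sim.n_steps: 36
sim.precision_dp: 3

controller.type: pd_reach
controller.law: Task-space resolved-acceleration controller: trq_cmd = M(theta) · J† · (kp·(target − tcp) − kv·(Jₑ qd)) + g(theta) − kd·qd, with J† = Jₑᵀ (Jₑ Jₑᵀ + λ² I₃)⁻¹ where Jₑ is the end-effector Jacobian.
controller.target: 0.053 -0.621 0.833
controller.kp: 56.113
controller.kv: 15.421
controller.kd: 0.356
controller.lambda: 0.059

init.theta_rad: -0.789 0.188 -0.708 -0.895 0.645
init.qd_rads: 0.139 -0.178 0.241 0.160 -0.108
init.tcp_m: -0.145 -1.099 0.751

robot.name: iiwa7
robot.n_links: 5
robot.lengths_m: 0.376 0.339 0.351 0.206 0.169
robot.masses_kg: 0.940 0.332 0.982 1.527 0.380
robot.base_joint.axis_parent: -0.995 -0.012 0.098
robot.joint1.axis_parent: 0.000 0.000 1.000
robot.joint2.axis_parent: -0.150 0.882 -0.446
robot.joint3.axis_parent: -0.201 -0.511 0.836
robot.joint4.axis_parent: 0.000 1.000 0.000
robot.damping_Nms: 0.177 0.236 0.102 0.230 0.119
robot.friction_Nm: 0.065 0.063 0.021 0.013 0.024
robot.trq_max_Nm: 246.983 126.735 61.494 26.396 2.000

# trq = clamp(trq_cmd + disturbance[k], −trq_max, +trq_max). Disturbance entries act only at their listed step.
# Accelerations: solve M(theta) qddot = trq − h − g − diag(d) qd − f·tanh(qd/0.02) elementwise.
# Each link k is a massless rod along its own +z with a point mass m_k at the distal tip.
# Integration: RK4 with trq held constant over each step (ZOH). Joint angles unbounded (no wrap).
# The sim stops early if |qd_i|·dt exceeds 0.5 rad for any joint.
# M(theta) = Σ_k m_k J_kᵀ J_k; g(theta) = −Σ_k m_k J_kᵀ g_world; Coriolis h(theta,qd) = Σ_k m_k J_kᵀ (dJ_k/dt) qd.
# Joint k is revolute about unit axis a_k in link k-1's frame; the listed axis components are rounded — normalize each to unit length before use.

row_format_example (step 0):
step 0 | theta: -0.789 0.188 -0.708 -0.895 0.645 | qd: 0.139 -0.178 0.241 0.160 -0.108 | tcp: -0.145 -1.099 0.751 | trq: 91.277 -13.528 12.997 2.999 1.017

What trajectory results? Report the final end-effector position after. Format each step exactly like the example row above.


step 1 | theta: -0.784 0.187 -0.709 -0.900 0.652 | qd: 0.577 0.012 -0.403 -0.846 1.069 | tcp: -0.144 -1.094 0.755 | trq: 75.413 -11.080 11.680 2.887 0.361
step 2 | theta: -0.773 0.188 -0.719 -0.917 0.670 | qd: 0.896 0.183 -0.835 -1.419 1.327 | tcp: -0.141 -1.086 0.760 | trq: 62.205 -8.818 10.902 2.483 0.189
step 3 | theta: -0.757 0.192 -0.733 -0.940 0.691 | qd: 1.119 0.316 -1.109 -1.640 1.440 | tcp: -0.138 -1.074 0.767 | trq: 50.482 -6.795 10.076 1.983 0.105
step 4 | theta: -0.740 0.197 -0.751 -0.966 0.713 | qd: 1.268 0.397 -1.273 -1.704 1.453 | tcp: -0.135 -1.061 0.775 | trq: 40.767 -5.076 9.315 1.512 0.071
step 5 | theta: -0.720 0.204 -0.771 -0.991 0.735 | qd: 1.360 0.443 -1.363 -1.694 1.420 | tcp: -0.132 -1.046 0.783 | trq: 32.935 -3.653 8.625 1.114 0.054
step 6 | theta: -0.699 0.210 -0.791 -1.016 0.755 | qd: 1.412 0.469 -1.405 -1.651 1.364 | tcp: -0.129 -1.030 0.793 | trq: 26.729 -2.499 8.011 0.797 0.043
step 7 | theta: -0.678 0.218 -0.813 -1.040 0.775 | qd: 1.434 0.488 -1.417 -1.596 1.300 | tcp: -0.127 -1.014 0.802 | trq: 21.867 -1.578 7.475 0.557 0.032
step 8 | theta: -0.656 0.225 -0.834 -1.064 0.794 | qd: 1.435 0.506 -1.413 -1.537 1.233 | tcp: -0.124 -0.998 0.812 | trq: 18.098 -0.853 7.017 0.382 0.019
step 9 | theta: -0.635 0.233 -0.855 -1.086 0.812 | qd: 1.421 0.526 -1.400 -1.478 1.167 | tcp: -0.121 -0.982 0.821 | trq: 15.209 -0.293 6.635 0.261 0.004
step 10 | theta: -0.614 0.241 -0.876 -1.108 0.830 | qd: 1.397 0.548 -1.385 -1.423 1.104 | tcp: -0.118 -0.966 0.830 | trq: 13.023 0.133 6.325 0.183 -0.013
step 11 | theta: -0.593 0.249 -0.896 -1.129 0.846 | qd: 1.365 0.571 -1.370 -1.369 1.043 | tcp: -0.115 -0.950 0.838 | trq: 11.399 0.449 6.084 0.139 -0.032
step 12 | theta: -0.573 0.258 -0.917 -1.149 0.861 | qd: 1.329 0.595 -1.358 -1.318 0.986 | tcp: -0.111 -0.934 0.846 | trq: 10.224 0.677 5.905 0.120 -0.050
step 13 | theta: -0.553 0.267 -0.937 -1.168 0.875 | qd: 1.289 0.617 -1.350 -1.269 0.931 | tcp: -0.108 -0.919 0.853 | trq: 9.406 0.835 5.782 0.120 -0.069
step 14 | theta: -0.534 0.277 -0.957 -1.187 0.889 | qd: 1.247 0.638 -1.346 -1.221 0.879 | tcp: -0.104 -0.905 0.860 | trq: 8.872 0.938 5.709 0.135 -0.087
step 15 | theta: -0.516 0.286 -0.978 -1.205 0.902 | qd: 1.204 0.656 -1.347 -1.174 0.830 | tcp: -0.100 -0.890 0.865 | trq: 8.563 0.997 5.679 0.160 -0.104
step 16 | theta: -0.498 0.296 -0.998 -1.222 0.914 | qd: 1.161 0.671 -1.350 -1.128 0.782 | tcp: -0.096 -0.877 0.871 | trq: 8.433 1.022 5.687 0.192 -0.119
step 17 | theta: -0.481 0.306 -1.018 -1.239 0.925 | qd: 1.118 0.682 -1.357 -1.082 0.737 | tcp: -0.092 -0.864 0.875 | trq: 8.443 1.021 5.728 0.228 -0.134
step 18 | theta: -0.464 0.317 -1.039 -1.255 0.936 | qd: 1.075 0.689 -1.367 -1.035 0.694 | tcp: -0.088 -0.852 0.879 | trq: 8.563 1.000 5.797 0.267 -0.147
step 19 | theta: -0.449 0.327 -1.059 -1.270 0.946 | qd: 1.033 0.691 -1.378 -0.989 0.652 | tcp: -0.084 -0.840 0.883 | trq: 8.767 0.965 5.888 0.308 -0.159
step 20 | theta: -0.433 0.337 -1.080 -1.284 0.955 | qd: 0.992 0.690 -1.390 -0.944 0.612 | tcp: -0.080 -0.829 0.886 | trq: 9.036 0.918 5.999 0.347 -0.169
step 21 | theta: -0.419 0.348 -1.101 -1.298 0.964 | qd: 0.952 0.684 -1.402 -0.898 0.574 | tcp: -0.075 -0.818 0.888 | trq: 9.352 0.864 6.124 0.386 -0.178
step 22 | theta: -0.405 0.358 -1.122 -1.311 0.973 | qd: 0.913 0.675 -1.413 -0.853 0.537 | tcp: -0.071 -0.808 0.890 | trq: 9.701 0.805 6.262 0.424 -0.186
step 23 | theta: -0.391 0.368 -1.143 -1.324 0.980 | qd: 0.876 0.662 -1.424 -0.808 0.502 | tcp: -0.067 -0.798 0.892 | trq: 10.072 0.742 6.408 0.459 -0.192
step 24 | theta: -0.379 0.378 -1.165 -1.335 0.988 | qd: 0.839 0.647 -1.433 -0.764 0.468 | tcp: -0.063 -0.789 0.893 | trq: 10.455 0.678 6.560 0.491 -0.198
step 25 | theta: -0.366 0.387 -1.186 -1.347 0.994 | qd: 0.803 0.629 -1.440 -0.721 0.436 | tcp: -0.059 -0.780 0.893 | trq: 10.843 0.613 6.715 0.521 -0.202
step 26 | theta: -0.354 0.397 -1.208 -1.357 1.001 | qd: 0.769 0.609 -1.444 -0.678 0.406 | tcp: -0.054 -0.772 0.894 | trq: 11.229 0.549 6.871 0.548 -0.205
step 27 | theta: -0.343 0.406 -1.229 -1.367 1.007 | qd: 0.736 0.587 -1.446 -0.637 0.377 | tcp: -0.050 -0.764 0.894 | trq: 11.607 0.486 7.026 0.571 -0.207
step 28 | theta: -0.332 0.414 -1.251 -1.376 1.012 | qd: 0.704 0.564 -1.445 -0.597 0.349 | tcp: -0.046 -0.756 0.894 | trq: 11.973 0.426 7.179 0.592 -0.209
step 29 | theta: -0.322 0.422 -1.273 -1.385 1.017 | qd: 0.673 0.539 -1.441 -0.559 0.323 | tcp: -0.042 -0.749 0.893 | trq: 12.323 0.368 7.327 0.609 -0.210
step 30 | theta: -0.312 0.430 -1.294 -1.393 1.022 | qd: 0.643 0.514 -1.434 -0.522 0.299 | tcp: -0.038 -0.743 0.893 | trq: 12.654 0.313 7.470 0.623 -0.210
step 31 | theta: -0.303 0.438 -1.316 -1.401 1.026 | qd: 0.615 0.489 -1.424 -0.487 0.275 | tcp: -0.034 -0.736 0.892 | trq: 12.966 0.261 7.606 0.634 -0.209
step 32 | theta: -0.294 0.445 -1.337 -1.408 1.030 | qd: 0.587 0.464 -1.412 -0.453 0.253 | tcp: -0.031 -0.730 0.891 | trq: 13.254 0.213 7.734 0.641 -0.208
step 33 | theta: -0.285 0.452 -1.358 -1.414 1.034 | qd: 0.560 0.439 -1.396 -0.421 0.232 | tcp: -0.027 -0.725 0.889 | trq: 13.521 0.169 7.855 0.646 -0.206
step 34 | theta: -0.277 0.458 -1.379 -1.420 1.037 | qd: 0.535 0.414 -1.378 -0.390 0.213 | tcp: -0.023 -0.719 0.888 | trq: 13.763 0.129 7.966 0.649 -0.204
step 35 | theta: -0.269 0.464 -1.399 -1.426 1.040 | qd: 0.511 0.390 -1.358 -0.361 0.194 | tcp: -0.020 -0.714 0.887 | trq: 13.982 0.093 8.069 0.648 -0.201
step 36 | theta: -0.262 0.470 -1.420 -1.431 1.043 | qd: 0.487 0.366 -1.335 -0.334 0.177 | tcp: -0.017 -0.709 0.885
final tcp position (m): -0.017 -0.709 0.885


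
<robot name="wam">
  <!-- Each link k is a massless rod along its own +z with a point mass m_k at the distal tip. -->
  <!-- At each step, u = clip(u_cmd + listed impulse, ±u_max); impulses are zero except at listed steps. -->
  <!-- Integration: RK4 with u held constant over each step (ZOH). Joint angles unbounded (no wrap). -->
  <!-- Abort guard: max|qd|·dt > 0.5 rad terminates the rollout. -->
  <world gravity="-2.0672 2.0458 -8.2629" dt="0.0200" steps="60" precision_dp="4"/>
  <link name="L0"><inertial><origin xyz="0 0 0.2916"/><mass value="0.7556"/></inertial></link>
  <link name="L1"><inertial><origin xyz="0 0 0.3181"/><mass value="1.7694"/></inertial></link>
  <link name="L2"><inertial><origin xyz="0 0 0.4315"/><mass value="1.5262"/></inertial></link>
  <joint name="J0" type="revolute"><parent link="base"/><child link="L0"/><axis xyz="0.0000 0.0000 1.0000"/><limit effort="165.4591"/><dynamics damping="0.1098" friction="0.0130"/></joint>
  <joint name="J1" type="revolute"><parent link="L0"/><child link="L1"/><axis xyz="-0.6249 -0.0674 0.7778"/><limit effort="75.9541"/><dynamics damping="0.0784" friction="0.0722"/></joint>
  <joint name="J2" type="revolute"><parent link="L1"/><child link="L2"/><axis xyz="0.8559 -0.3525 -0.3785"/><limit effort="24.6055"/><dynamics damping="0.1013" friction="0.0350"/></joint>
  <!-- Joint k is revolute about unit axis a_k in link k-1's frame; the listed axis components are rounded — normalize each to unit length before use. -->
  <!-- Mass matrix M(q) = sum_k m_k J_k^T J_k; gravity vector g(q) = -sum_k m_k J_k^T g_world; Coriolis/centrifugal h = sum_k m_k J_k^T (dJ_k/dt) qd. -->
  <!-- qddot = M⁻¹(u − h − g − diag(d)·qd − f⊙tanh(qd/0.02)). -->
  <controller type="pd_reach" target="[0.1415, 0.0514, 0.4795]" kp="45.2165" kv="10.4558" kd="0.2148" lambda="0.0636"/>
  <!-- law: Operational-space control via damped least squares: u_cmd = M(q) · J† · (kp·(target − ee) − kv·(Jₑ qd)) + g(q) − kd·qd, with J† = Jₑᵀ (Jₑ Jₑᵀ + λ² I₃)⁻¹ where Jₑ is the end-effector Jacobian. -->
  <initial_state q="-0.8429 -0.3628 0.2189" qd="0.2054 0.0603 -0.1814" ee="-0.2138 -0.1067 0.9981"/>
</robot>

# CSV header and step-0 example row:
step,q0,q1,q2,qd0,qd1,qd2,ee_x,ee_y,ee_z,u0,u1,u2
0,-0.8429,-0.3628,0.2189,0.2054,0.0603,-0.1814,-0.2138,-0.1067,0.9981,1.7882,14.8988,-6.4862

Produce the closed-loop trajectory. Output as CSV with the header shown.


step,q0,q1,q2,qd0,qd1,qd2,ee_x,ee_y,ee_z,u0,u1,u2
1,-0.8271,-0.3438,0.2331,1.3666,1.8337,1.5812,-0.2102,-0.1065,0.9987,1.5233,13.2270,-6.0745
2,-0.7906,-0.2924,0.2780,2.3143,3.3255,2.9012,-0.2040,-0.1046,0.9989,1.0854,11.9230,-5.4978
3,-0.7361,-0.2122,0.3466,3.1656,4.7212,3.9444,-0.1954,-0.1012,0.9984,0.5066,10.6376,-4.7823
4,-0.6659,-0.1048,0.4333,3.8721,6.0433,4.7091,-0.1845,-0.0963,0.9965,-0.0060,9.0871,-3.9174
5,-0.5841,0.0277,0.5321,4.2963,7.2238,5.1595,-0.1718,-0.0894,0.9929,-0.1484,7.1709,-2.8979
6,-0.4976,0.1819,0.6373,4.2806,8.1963,5.3448,-0.1585,-0.0797,0.9875,0.3129,4.9841,-1.7321
7,-0.4164,0.3535,0.7449,3.7152,8.9713,5.4362,-0.1463,-0.0664,0.9799,1.4454,2.7461,-0.4527
8,-0.3510,0.5395,0.8552,2.6986,9.6487,5.6432,-0.1366,-0.0492,0.9698,3.1170,0.7099,0.8355
9,-0.3068,0.7389,0.9714,1.6338,10.3133,6.0152,-0.1296,-0.0295,0.9562,4.8230,-1.0816,1.9576
10,-0.2817,0.9508,1.0952,0.8487,10.8936,6.3924,-0.1237,-0.0092,0.9389,5.2560,-3.1844,2.7693
11,-0.2713,1.1715,1.2253,0.2147,11.1812,6.6171,-0.1170,0.0104,0.9182,2.8426,-6.2881,3.2113
12,-0.2757,1.3931,1.3578,-0.5679,10.9657,6.6069,-0.1084,0.0284,0.8948,-0.3821,-8.9663,3.2975
13,-0.2958,1.6060,1.4876,-1.3535,10.3072,6.3438,-0.0975,0.0445,0.8702,-1.3686,-9.5772,3.0926
14,-0.3282,1.8040,1.6103,-1.8353,9.4728,5.9130,-0.0846,0.0582,0.8456,-0.9399,-8.8673,2.7085
15,-0.3670,1.9852,1.7238,-2.0085,8.6398,5.4315,-0.0705,0.0695,0.8218,-0.3342,-7.7813,2.2583
16,-0.4071,2.1504,1.8278,-1.9795,7.8680,4.9666,-0.0562,0.0782,0.7992,0.0595,-6.7045,1.8109
17,-0.4455,2.3010,1.9229,-1.8347,7.1655,4.5431,-0.0424,0.0846,0.7780,0.2363,-5.7373,1.3983
18,-0.4803,2.4381,2.0100,-1.6272,6.5247,4.1645,-0.0295,0.0890,0.7584,0.2776,-4.8858,1.0328
19,-0.5107,2.5629,2.0900,-1.3877,5.9370,3.8274,-0.0178,0.0914,0.7403,0.2577,-4.1327,0.7180
20,-0.5361,2.6765,2.1636,-1.1345,5.3964,3.5265,-0.0073,0.0923,0.7237,0.2260,-3.4599,0.4537
21,-0.5564,2.7798,2.2315,-0.8794,4.9004,3.2572,0.0018,0.0920,0.7086,0.2103,-2.8533,0.2379
22,-0.5717,2.8735,2.2944,-0.6305,4.4488,3.0159,0.0097,0.0906,0.6949,0.2238,-2.3036,0.0678
23,-0.5820,2.9587,2.3526,-0.3932,4.0426,2.8002,0.0166,0.0885,0.6826,0.2705,-1.8042,-0.0596
24,-0.5878,3.0361,2.4068,-0.1710,3.6829,2.6080,0.0224,0.0858,0.6715,0.3496,-1.3505,-0.1475
25,-0.5893,3.1069,2.4573,0.0336,3.3710,2.4385,0.0273,0.0827,0.6616,0.4582,-0.9388,-0.1993
26,-0.5869,3.1719,2.5047,0.2162,3.1105,2.2922,0.0316,0.0795,0.6526,0.5941,-0.5669,-0.2184
27,-0.5810,3.2321,2.5494,0.3864,2.8897,2.1639,0.0352,0.0762,0.6445,0.7479,-0.2275,-0.2073
28,-0.5718,3.2882,2.5916,0.5466,2.7058,2.0530,0.0385,0.0729,0.6371,0.9153,0.0826,-0.1695
29,-0.5594,3.3410,2.6318,0.6993,2.5549,1.9585,0.0413,0.0697,0.6305,1.0924,0.3665,-0.1080
30,-0.5440,3.3911,2.6703,0.8478,2.4329,1.8798,0.0439,0.0667,0.6244,1.2759,0.6276,-0.0258
31,-0.5257,3.4389,2.7073,0.9950,2.3357,1.8160,0.0463,0.0640,0.6189,1.4635,0.8687,0.0744
32,-0.5044,3.4850,2.7432,1.1439,2.2592,1.7665,0.0485,0.0614,0.6138,1.6531,1.0926,0.1900
33,-0.4800,3.5298,2.7783,1.2974,2.1995,1.7307,0.0506,0.0591,0.6091,1.8426,1.3012,0.3185
34,-0.4525,3.5735,2.8127,1.4580,2.1528,1.7079,0.0527,0.0571,0.6048,2.0294,1.4955,0.4576
35,-0.4218,3.6163,2.8469,1.6281,2.1153,1.6974,0.0547,0.0553,0.6008,2.2091,1.6749,0.6050
36,-0.3875,3.6584,2.8809,1.8097,2.0833,1.6983,0.0568,0.0538,0.5971,2.3742,1.8362,0.7585
37,-0.3494,3.7000,2.9151,2.0041,2.0525,1.7094,0.0588,0.0525,0.5938,2.5127,1.9731,0.9160
38,-0.3073,3.7408,2.9495,2.2113,2.0180,1.7288,0.0609,0.0514,0.5907,2.6064,2.0748,1.0750
39,-0.2610,3.7809,2.9844,2.4297,1.9746,1.7537,0.0632,0.0506,0.5880,2.6306,2.1263,1.2331
40,-0.2102,3.8200,3.0198,2.6546,1.9161,1.7801,0.0655,0.0500,0.5856,2.5564,2.1095,1.3876
41,-0.1550,3.8576,3.0557,2.8774,1.8363,1.8027,0.0680,0.0497,0.5836,2.3576,2.0078,1.5353
42,-0.0954,3.8934,3.0920,3.0858,1.7300,1.8149,0.0707,0.0496,0.5820,2.0216,1.8131,1.6727
43,-0.0320,3.9268,3.1283,3.2640,1.5938,1.8100,0.0736,0.0497,0.5808,1.5616,1.5335,1.7962
44,0.0346,3.9571,3.1643,3.3954,1.4285,1.7821,0.0766,0.0501,0.5800,1.0216,1.1967,1.9020
45,0.1032,3.9838,3.1994,3.4673,1.2387,1.7278,0.0798,0.0507,0.5796,0.4680,0.8447,1.9874
46,0.1726,4.0066,3.2332,3.4736,1.0326,1.6470,0.0832,0.0516,0.5796,-0.0308,0.5213,2.0507
47,0.2415,4.0251,3.2651,3.4170,0.8197,1.5432,0.0866,0.0527,0.5798,-0.4241,0.2602,2.0921
48,0.3088,4.0393,3.2948,3.3084,0.6087,1.4216,0.0901,0.0538,0.5801,-0.6894,0.0783,2.1132
49,0.3735,4.0494,3.3219,3.1628,0.4057,1.2884,0.0935,0.0551,0.5806,-0.8299,-0.0234,2.1167
50,0.4351,4.0556,3.3462,2.9965,0.2143,1.1498,0.0969,0.0564,0.5812,-0.8667,-0.0548,2.1054
51,0.4933,4.0581,3.3678,2.8233,0.0367,1.0108,0.1002,0.0577,0.5817,-0.8284,-0.0316,2.0819
52,0.5479,4.0576,3.3869,2.6176,-0.0662,0.9044,0.1034,0.0589,0.5821,-0.7840,-0.0202,2.0440
53,0.5981,4.0555,3.4040,2.4119,-0.1444,0.8088,0.1066,0.0601,0.5825,-0.7283,0.0027,2.0006
54,0.6446,4.0517,3.4192,2.2309,-0.2360,0.7066,0.1096,0.0612,0.5827,-0.6477,0.0599,1.9567
55,0.6876,4.0460,3.4323,2.0708,-0.3302,0.6044,0.1125,0.0623,0.5829,-0.5576,0.1363,1.9112
56,0.7275,4.0385,3.4434,1.9280,-0.4200,0.5067,0.1153,0.0632,0.5829,-0.4688,0.2216,1.8634
57,0.7648,4.0293,3.4526,1.7993,-0.5013,0.4161,0.1180,0.0640,0.5828,-0.3874,0.3087,1.8129
58,0.7996,4.0185,3.4601,1.6818,-0.5717,0.3339,0.1206,0.0646,0.5825,-0.3164,0.3935,1.7598
59,0.8321,4.0065,3.4660,1.5730,-0.6302,0.2609,0.1230,0.0652,0.5821,-0.2560,0.4736,1.7043
60,0.8625,3.9934,3.4706,1.4708,-0.6767,0.1968,0.1253,0.0656,0.5816,,,


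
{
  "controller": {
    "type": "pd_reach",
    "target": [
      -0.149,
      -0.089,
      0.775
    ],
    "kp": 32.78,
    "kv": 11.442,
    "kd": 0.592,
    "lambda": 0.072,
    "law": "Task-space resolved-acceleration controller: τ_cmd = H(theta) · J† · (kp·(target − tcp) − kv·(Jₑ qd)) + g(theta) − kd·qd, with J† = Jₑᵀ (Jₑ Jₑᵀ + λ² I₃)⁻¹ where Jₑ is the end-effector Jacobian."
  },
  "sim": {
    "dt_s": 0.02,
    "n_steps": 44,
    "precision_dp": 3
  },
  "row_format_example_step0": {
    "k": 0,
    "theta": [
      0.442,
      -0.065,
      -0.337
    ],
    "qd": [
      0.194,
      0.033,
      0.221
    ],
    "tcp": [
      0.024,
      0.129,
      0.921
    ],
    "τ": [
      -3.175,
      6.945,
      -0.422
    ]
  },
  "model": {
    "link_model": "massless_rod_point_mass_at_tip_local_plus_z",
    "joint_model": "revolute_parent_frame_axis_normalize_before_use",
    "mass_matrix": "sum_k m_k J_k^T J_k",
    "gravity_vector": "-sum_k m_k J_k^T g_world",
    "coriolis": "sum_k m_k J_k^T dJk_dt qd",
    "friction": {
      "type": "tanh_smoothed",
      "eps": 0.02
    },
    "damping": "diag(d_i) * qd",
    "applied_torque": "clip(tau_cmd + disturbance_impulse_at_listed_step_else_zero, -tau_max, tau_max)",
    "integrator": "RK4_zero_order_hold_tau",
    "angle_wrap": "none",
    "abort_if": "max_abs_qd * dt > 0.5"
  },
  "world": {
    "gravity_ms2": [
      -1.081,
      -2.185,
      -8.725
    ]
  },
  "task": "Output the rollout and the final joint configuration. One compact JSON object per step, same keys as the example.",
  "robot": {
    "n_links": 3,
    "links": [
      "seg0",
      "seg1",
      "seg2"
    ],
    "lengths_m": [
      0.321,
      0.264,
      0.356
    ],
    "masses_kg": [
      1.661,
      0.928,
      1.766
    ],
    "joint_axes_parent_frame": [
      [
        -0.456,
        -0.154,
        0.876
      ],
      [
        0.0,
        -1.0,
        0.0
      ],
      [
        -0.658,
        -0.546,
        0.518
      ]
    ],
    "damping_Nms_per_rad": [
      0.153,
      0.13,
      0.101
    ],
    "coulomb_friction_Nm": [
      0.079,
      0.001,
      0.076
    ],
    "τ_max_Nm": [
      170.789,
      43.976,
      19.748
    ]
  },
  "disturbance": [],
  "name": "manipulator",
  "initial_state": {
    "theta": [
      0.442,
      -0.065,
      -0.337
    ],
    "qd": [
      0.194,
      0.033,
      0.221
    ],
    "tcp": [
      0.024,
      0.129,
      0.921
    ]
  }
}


{"k":1,"theta":[0.447,-0.061,-0.34],"qd":[0.333,0.398,-0.5],"tcp":[0.021,0.13,0.921],"\u03c4":[-2.251,4.958,0.216]}
{"k":2,"theta":[0.454,-0.05,-0.353],"qd":[0.361,0.637,-0.827],"tcp":[0.016,0.128,0.921],"\u03c4":[-1.631,3.301,0.479]}
{"k":3,"theta":[0.461,-0.036,-0.371],"qd":[0.354,0.799,-0.982],"tcp":[0.01,0.125,0.921],"\u03c4":[-1.203,1.92,0.589]}
{"k":4,"theta":[0.468,-0.019,-0.392],"qd":[0.337,0.911,-1.056],"tcp":[0.004,0.12,0.92],"\u03c4":[-0.903,0.767,0.635]}
{"k":5,"theta":[0.475,0.0,-0.413],"qd":[0.321,0.986,-1.089],"tcp":[-0.003,0.114,0.92],"\u03c4":[-0.69,-0.199,0.654]}
{"k":6,"theta":[0.481,0.02,-0.435],"qd":[0.308,1.035,-1.1],"tcp":[-0.011,0.108,0.92],"\u03c4":[-0.538,-1.011,0.665]}
{"k":7,"theta":[0.487,0.041,-0.457],"qd":[0.299,1.064,-1.098],"tcp":[-0.019,0.101,0.919],"\u03c4":[-0.429,-1.696,0.676]}
{"k":8,"theta":[0.493,0.063,-0.479],"qd":[0.294,1.077,-1.089],"tcp":[-0.027,0.094,0.919],"\u03c4":[-0.351,-2.278,0.688]}
{"k":9,"theta":[0.499,0.084,-0.5],"qd":[0.292,1.078,-1.074],"tcp":[-0.035,0.087,0.918],"\u03c4":[-0.294,-2.773,0.705]}
{"k":10,"theta":[0.505,0.106,-0.522],"qd":[0.291,1.07,-1.057],"tcp":[-0.043,0.08,0.917],"\u03c4":[-0.252,-3.197,0.725]}
{"k":11,"theta":[0.511,0.127,-0.543],"qd":[0.292,1.056,-1.037],"tcp":[-0.05,0.072,0.915],"\u03c4":[-0.22,-3.562,0.749]}
{"k":12,"theta":[0.516,0.148,-0.563],"qd":[0.294,1.036,-1.015],"tcp":[-0.058,0.065,0.914],"\u03c4":[-0.196,-3.878,0.776]}
{"k":13,"theta":[0.522,0.168,-0.583],"qd":[0.296,1.012,-0.992],"tcp":[-0.065,0.058,0.912],"\u03c4":[-0.177,-4.152,0.805]}
{"k":14,"theta":[0.528,0.188,-0.603],"qd":[0.299,0.986,-0.969],"tcp":[-0.072,0.051,0.91],"\u03c4":[-0.161,-4.39,0.837]}
{"k":15,"theta":[0.534,0.208,-0.622],"qd":[0.302,0.958,-0.945],"tcp":[-0.079,0.044,0.908],"\u03c4":[-0.148,-4.599,0.87]}
{"k":16,"theta":[0.54,0.227,-0.64],"qd":[0.305,0.928,-0.922],"tcp":[-0.085,0.038,0.906],"\u03c4":[-0.136,-4.783,0.903]}
{"k":17,"theta":[0.546,0.245,-0.658],"qd":[0.308,0.898,-0.898],"tcp":[-0.091,0.031,0.903],"\u03c4":[-0.126,-4.944,0.938]}
{"k":18,"theta":[0.553,0.262,-0.676],"qd":[0.311,0.867,-0.875],"tcp":[-0.097,0.025,0.901],"\u03c4":[-0.117,-5.088,0.972]}
{"k":19,"theta":[0.559,0.279,-0.693],"qd":[0.314,0.836,-0.851],"tcp":[-0.102,0.019,0.899],"\u03c4":[-0.109,-5.215,1.007]}
{"k":20,"theta":[0.565,0.296,-0.71],"qd":[0.317,0.806,-0.829],"tcp":[-0.107,0.014,0.896],"\u03c4":[-0.101,-5.328,1.041]}
{"k":21,"theta":[0.572,0.312,-0.727],"qd":[0.319,0.776,-0.806],"tcp":[-0.112,0.008,0.893],"\u03c4":[-0.095,-5.429,1.075]}
{"k":22,"theta":[0.578,0.327,-0.742],"qd":[0.321,0.746,-0.784],"tcp":[-0.116,0.003,0.891],"\u03c4":[-0.089,-5.519,1.108]}
{"k":23,"theta":[0.584,0.341,-0.758],"qd":[0.323,0.717,-0.763],"tcp":[-0.12,-0.002,0.888],"\u03c4":[-0.084,-5.6,1.14]}
{"k":24,"theta":[0.591,0.355,-0.773],"qd":[0.324,0.689,-0.742],"tcp":[-0.124,-0.007,0.886],"\u03c4":[-0.08,-5.672,1.171]}
{"k":25,"theta":[0.597,0.369,-0.787],"qd":[0.325,0.662,-0.721],"tcp":[-0.128,-0.012,0.883],"\u03c4":[-0.076,-5.738,1.2]}
{"k":26,"theta":[0.604,0.382,-0.802],"qd":[0.326,0.636,-0.701],"tcp":[-0.131,-0.016,0.88],"\u03c4":[-0.073,-5.796,1.229]}
{"k":27,"theta":[0.61,0.394,-0.815],"qd":[0.327,0.61,-0.681],"tcp":[-0.134,-0.021,0.878],"\u03c4":[-0.071,-5.849,1.257]}
{"k":28,"theta":[0.617,0.406,-0.829],"qd":[0.327,0.586,-0.662],"tcp":[-0.137,-0.025,0.875],"\u03c4":[-0.069,-5.897,1.283]}
{"k":29,"theta":[0.623,0.418,-0.842],"qd":[0.327,0.562,-0.644],"tcp":[-0.139,-0.029,0.872],"\u03c4":[-0.068,-5.94,1.309]}
{"k":30,"theta":[0.63,0.429,-0.855],"qd":[0.327,0.54,-0.625],"tcp":[-0.142,-0.032,0.87],"\u03c4":[-0.067,-5.979,1.333]}
{"k":31,"theta":[0.636,0.439,-0.867],"qd":[0.327,0.518,-0.608],"tcp":[-0.144,-0.036,0.867],"\u03c4":[-0.068,-6.014,1.356]}
{"k":32,"theta":[0.643,0.45,-0.879],"qd":[0.326,0.497,-0.59],"tcp":[-0.146,-0.039,0.865],"\u03c4":[-0.068,-6.046,1.378]}
{"k":33,"theta":[0.649,0.459,-0.891],"qd":[0.325,0.477,-0.574],"tcp":[-0.148,-0.042,0.863],"\u03c4":[-0.069,-6.074,1.398]}
{"k":34,"theta":[0.656,0.469,-0.902],"qd":[0.324,0.458,-0.557],"tcp":[-0.149,-0.046,0.86],"\u03c4":[-0.071,-6.1,1.418]}
{"k":35,"theta":[0.662,0.478,-0.913],"qd":[0.323,0.439,-0.541],"tcp":[-0.151,-0.048,0.858],"\u03c4":[-0.073,-6.123,1.437]}
{"k":36,"theta":[0.669,0.486,-0.923],"qd":[0.321,0.422,-0.526],"tcp":[-0.152,-0.051,0.856],"\u03c4":[-0.075,-6.144,1.455]}
{"k":37,"theta":[0.675,0.494,-0.934],"qd":[0.32,0.405,-0.511],"tcp":[-0.154,-0.054,0.854],"\u03c4":[-0.078,-6.163,1.472]}
{"k":38,"theta":[0.682,0.502,-0.944],"qd":[0.318,0.389,-0.496],"tcp":[-0.155,-0.056,0.851],"\u03c4":[-0.081,-6.179,1.488]}
{"k":39,"theta":[0.688,0.51,-0.954],"qd":[0.316,0.373,-0.482],"tcp":[-0.156,-0.059,0.849],"\u03c4":[-0.084,-6.194,1.503]}
{"k":40,"theta":[0.694,0.517,-0.963],"qd":[0.313,0.359,-0.468],"tcp":[-0.157,-0.061,0.847],"\u03c4":[-0.088,-6.207,1.517]}
{"k":41,"theta":[0.7,0.524,-0.972],"qd":[0.311,0.344,-0.454],"tcp":[-0.157,-0.063,0.845],"\u03c4":[-0.092,-6.219,1.53]}
{"k":42,"theta":[0.707,0.531,-0.981],"qd":[0.308,0.331,-0.441],"tcp":[-0.158,-0.065,0.843],"\u03c4":[-0.096,-6.229,1.543]}
{"k":43,"theta":[0.713,0.538,-0.99],"qd":[0.305,0.318,-0.428],"tcp":[-0.159,-0.067,0.842],"\u03c4":[-0.1,-6.238,1.555]}
{"k":44,"theta":[0.719,0.544,-0.998],"qd":[0.302,0.306,-0.416],"tcp":[-0.159,-0.069,0.84]}
{"summary": "final theta (rad): 0.719 0.544 -0.998"}


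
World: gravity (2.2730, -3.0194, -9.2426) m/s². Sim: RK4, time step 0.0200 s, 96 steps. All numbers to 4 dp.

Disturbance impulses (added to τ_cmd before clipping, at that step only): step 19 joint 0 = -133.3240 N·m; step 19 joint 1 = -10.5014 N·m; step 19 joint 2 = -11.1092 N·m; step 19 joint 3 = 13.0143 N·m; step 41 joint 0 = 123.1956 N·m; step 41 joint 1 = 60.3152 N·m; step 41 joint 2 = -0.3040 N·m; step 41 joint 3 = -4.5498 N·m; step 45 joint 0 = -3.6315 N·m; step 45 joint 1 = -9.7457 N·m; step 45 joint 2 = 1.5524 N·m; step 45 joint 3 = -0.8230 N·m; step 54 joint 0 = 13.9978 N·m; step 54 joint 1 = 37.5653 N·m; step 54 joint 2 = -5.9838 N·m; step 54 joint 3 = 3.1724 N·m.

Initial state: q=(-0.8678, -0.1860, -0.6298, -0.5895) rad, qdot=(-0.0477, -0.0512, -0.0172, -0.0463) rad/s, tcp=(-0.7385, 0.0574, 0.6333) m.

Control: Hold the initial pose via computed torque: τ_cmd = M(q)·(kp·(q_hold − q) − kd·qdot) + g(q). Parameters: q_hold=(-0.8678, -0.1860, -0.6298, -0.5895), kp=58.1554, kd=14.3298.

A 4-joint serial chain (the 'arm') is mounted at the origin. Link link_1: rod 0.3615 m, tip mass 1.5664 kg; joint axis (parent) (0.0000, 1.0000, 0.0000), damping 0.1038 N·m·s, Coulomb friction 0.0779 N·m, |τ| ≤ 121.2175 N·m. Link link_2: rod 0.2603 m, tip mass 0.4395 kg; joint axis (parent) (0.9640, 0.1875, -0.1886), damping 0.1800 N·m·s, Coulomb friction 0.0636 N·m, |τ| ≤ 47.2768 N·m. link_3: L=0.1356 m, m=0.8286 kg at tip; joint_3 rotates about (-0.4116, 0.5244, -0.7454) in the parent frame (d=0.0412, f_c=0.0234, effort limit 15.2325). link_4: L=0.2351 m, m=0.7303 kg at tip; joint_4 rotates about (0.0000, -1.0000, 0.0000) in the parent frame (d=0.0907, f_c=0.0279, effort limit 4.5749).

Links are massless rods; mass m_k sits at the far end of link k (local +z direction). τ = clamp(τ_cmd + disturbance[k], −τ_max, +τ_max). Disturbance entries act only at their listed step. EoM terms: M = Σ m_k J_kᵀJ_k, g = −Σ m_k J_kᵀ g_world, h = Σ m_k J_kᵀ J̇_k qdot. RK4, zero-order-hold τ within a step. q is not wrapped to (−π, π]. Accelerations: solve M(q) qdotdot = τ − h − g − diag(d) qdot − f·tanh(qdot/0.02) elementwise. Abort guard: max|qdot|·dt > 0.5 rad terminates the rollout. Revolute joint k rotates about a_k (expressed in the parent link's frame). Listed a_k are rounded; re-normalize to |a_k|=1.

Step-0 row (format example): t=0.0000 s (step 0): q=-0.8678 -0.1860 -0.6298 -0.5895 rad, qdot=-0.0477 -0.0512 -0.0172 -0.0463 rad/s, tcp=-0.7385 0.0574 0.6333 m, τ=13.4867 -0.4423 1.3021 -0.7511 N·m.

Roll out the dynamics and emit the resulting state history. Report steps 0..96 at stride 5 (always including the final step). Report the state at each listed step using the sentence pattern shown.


t=0.1000 s (step 5): q=-0.8699 -0.1876 -0.6268 -0.5890 rad, qdot=-0.0012 -0.0068 -0.0363 -0.0211 rad/s, tcp=-0.7397 0.0586 0.6317 m, τ=12.6755 -0.7526 1.2887 -0.7143 N·m.
t=0.2000 s (step 10): q=-0.8697 -0.1871 -0.6257 -0.5882 rad, qdot=0.0069 -0.0001 -0.0439 -0.0244 rad/s, tcp=-0.7396 0.0584 0.6320 m, τ=12.4613 -0.8286 1.2833 -0.7024 N·m.
t=0.3000 s (step 15): q=-0.8692 -0.1864 -0.6248 -0.5876 rad, qdot=0.0066 -0.0007 -0.0447 -0.0255 rad/s, tcp=-0.7393 0.0581 0.6325 m, τ=12.4092 -0.8478 1.2822 -0.6996 N·m.
t=0.4000 s (step 20): q=-0.8851 -0.1975 -0.7986 -0.7346 rad, qdot=-1.7347 -0.6396 -14.6195 -13.0257 rad/s, tcp=-0.7412 0.0616 0.6164 m, τ=52.5326 2.1945 4.2671 -2.0449 N·m.
t=0.5000 s (step 25): q=-0.9714 -0.1726 -1.0434 -1.0724 rad, qdot=-0.1083 0.0968 0.5823 0.2928 rad/s, tcp=-0.7586 0.0720 0.5513 m, τ=23.9381 -0.0787 1.8544 -0.5965 N·m.
t=0.6000 s (step 30): q=-0.9547 -0.1716 -0.9699 -0.9908 rad, qdot=0.3108 -0.0256 0.7492 0.9941 rad/s, tcp=-0.7555 0.0658 0.5681 m, τ=14.3660 -1.0148 1.2916 -0.3794 N·m.
t=0.7000 s (step 35): q=-0.9233 -0.1749 -0.9067 -0.9014 rad, qdot=0.2908 -0.0400 0.5094 0.7683 rad/s, tcp=-0.7460 0.0605 0.5927 m, τ=11.8312 -1.2459 1.1679 -0.3431 N·m.
t=0.8000 s (step 40): q=-0.8990 -0.1791 -0.8657 -0.8374 rad, qdot=0.1936 -0.0433 0.3280 0.5271 rad/s, tcp=-0.7383 0.0579 0.6100 m, τ=11.5259 -1.2015 1.1697 -0.3868 N·m.
t=0.9000 s (step 45): q=-0.8216 -0.0992 -1.0060 -0.9246 rad, qdot=0.4994 0.5142 0.1728 0.3807 rad/s, tcp=-0.6840 0.0098 0.6653 m, τ=-8.0224 -17.8553 2.7580 -1.0227 N·m.
t=1.0000 s (step 50): q=-0.8080 -0.1199 -0.9225 -0.8306 rad, qdot=-0.0934 -0.3066 0.5798 0.5859 rad/s, tcp=-0.6832 0.0159 0.6754 m, τ=8.3558 -1.8875 1.0835 -0.2717 N·m.
t=1.1000 s (step 55): q=-0.8237 -0.1296 -0.9039 -0.8150 rad, qdot=-0.2005 1.6282 -2.1303 -2.3727 rad/s, tcp=-0.6951 0.0213 0.6644 m, τ=7.7259 -12.2890 2.9799 -1.4848 N·m.
t=1.2000 s (step 60): q=-0.8406 -0.0686 -0.9135 -0.8430 rad, qdot=-0.1289 -0.0885 0.3253 0.3596 rad/s, tcp=-0.6981 -0.0108 0.6588 m, τ=11.5391 -4.2439 1.7426 -0.8587 N·m.
t=1.3000 s (step 65): q=-0.8511 -0.0972 -0.8773 -0.8034 rad, qdot=-0.0831 -0.3785 0.3624 0.3868 rad/s, tcp=-0.7102 0.0038 0.6498 m, τ=12.4719 -1.7464 1.3723 -0.5955 N·m.
t=1.4000 s (step 70): q=-0.8576 -0.1331 -0.8450 -0.7695 rad, qdot=-0.0477 -0.3185 0.2766 0.2910 rad/s, tcp=-0.7194 0.0234 0.6425 m, τ=12.6023 -1.0063 1.2602 -0.5364 N·m.
t=1.5000 s (step 75): q=-0.8611 -0.1595 -0.8221 -0.7449 rad, qdot=-0.0249 -0.2106 0.1875 0.2053 rad/s, tcp=-0.7250 0.0380 0.6373 m, τ=12.5332 -0.8397 1.2371 -0.5398 N·m.
t=1.6000 s (step 80): q=-0.8630 -0.1760 -0.8064 -0.7277 rad, qdot=-0.0129 -0.1244 0.1306 0.1447 rad/s, tcp=-0.7284 0.0471 0.6341 m, τ=12.4546 -0.8387 1.2400 -0.5570 N·m.
t=1.7000 s (step 85): q=-0.8639 -0.1854 -0.7952 -0.7154 rad, qdot=-0.0073 -0.0683 0.0971 0.1031 rad/s, tcp=-0.7304 0.0522 0.6323 m, τ=12.4054 -0.8709 1.2481 -0.5733 N·m.
t=1.8000 s (step 90): q=-0.8645 -0.1904 -0.7867 -0.7067 rad, qdot=-0.0043 -0.0359 0.0734 0.0745 rad/s, tcp=-0.7317 0.0550 0.6313 m, τ=12.3780 -0.8983 1.2550 -0.5856 N·m.
t=1.9000 s (step 95): q=-0.8648 -0.1931 -0.7805 -0.7003 rad, qdot=-0.0020 -0.0204 0.0509 0.0547 rad/s, tcp=-0.7324 0.0565 0.6307 m, τ=12.3642 -0.9088 1.2595 -0.5943 N·m.
t=1.9200 s (step 96): q=-0.8648 -0.1935 -0.7795 -0.6992 rad, qdot=-0.0017 -0.0185 0.0470 0.0518 rad/s, tcp=-0.7326 0.0567 0.6307 m.
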